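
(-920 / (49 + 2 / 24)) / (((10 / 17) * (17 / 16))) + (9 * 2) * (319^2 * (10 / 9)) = 1198726916 / 589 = 2035190.01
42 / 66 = 7 / 11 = 0.64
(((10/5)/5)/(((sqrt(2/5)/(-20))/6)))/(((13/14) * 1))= -336 * sqrt(10)/13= -81.73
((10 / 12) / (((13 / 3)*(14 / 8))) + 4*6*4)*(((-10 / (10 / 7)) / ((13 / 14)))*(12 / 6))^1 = -244888 / 169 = -1449.04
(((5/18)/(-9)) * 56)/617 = -0.00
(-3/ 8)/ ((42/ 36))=-9/ 28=-0.32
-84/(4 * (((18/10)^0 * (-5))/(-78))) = -1638/5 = -327.60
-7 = -7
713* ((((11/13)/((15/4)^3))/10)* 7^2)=12297824/219375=56.06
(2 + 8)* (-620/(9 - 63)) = 3100/27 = 114.81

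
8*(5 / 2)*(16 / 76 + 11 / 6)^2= 271445 / 3249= 83.55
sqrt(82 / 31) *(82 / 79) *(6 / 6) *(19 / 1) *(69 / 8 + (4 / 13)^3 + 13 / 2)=207485871 *sqrt(2542) / 21521812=486.07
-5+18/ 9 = -3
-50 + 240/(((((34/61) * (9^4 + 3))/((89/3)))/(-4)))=-57.78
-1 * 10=-10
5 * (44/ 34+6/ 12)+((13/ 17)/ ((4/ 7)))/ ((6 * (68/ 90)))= 42845/ 4624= 9.27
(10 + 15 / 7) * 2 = 170 / 7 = 24.29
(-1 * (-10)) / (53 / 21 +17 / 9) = 315 / 139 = 2.27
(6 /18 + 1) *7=28 /3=9.33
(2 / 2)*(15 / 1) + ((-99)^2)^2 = 96059616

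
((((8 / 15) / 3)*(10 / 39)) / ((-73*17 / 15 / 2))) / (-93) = 160 / 13503321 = 0.00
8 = 8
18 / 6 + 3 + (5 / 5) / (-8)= 47 / 8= 5.88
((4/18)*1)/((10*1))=1/45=0.02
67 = 67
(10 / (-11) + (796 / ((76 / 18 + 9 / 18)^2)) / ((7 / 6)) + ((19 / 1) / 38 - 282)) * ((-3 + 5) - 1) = -280179147 / 1112650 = -251.81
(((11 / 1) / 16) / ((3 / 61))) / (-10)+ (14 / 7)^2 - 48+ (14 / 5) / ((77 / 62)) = -227797 / 5280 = -43.14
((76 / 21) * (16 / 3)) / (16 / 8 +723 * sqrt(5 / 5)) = 0.03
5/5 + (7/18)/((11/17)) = 317/198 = 1.60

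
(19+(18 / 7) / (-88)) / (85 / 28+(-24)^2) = 5843 / 178343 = 0.03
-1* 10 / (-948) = 5 / 474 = 0.01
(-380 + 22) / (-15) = 358 / 15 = 23.87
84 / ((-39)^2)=28 / 507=0.06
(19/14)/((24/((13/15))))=247/5040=0.05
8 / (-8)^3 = -1 / 64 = -0.02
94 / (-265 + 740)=94 / 475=0.20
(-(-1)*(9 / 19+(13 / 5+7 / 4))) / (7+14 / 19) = 611 / 980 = 0.62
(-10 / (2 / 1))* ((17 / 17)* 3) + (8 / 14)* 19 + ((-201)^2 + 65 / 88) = 24884919 / 616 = 40397.60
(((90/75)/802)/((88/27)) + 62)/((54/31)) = 339120191/9527760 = 35.59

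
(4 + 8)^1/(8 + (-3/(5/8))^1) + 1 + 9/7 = 169/28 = 6.04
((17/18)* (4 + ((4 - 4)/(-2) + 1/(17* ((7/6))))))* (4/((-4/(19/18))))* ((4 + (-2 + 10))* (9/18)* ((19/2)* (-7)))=87001/54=1611.13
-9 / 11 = -0.82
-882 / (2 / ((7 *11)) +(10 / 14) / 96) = -6519744 / 247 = -26395.72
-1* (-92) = 92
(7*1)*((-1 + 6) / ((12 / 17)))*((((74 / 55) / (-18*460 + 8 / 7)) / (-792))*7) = 215747 / 3029266944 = 0.00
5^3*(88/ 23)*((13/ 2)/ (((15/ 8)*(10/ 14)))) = 160160/ 69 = 2321.16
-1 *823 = -823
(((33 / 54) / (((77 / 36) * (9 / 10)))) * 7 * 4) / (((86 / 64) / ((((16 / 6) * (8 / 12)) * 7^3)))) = 4033.67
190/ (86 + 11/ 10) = 1900/ 871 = 2.18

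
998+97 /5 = 5087 /5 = 1017.40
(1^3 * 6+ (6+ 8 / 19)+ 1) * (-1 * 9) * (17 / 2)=-39015 / 38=-1026.71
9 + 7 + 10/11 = 186/11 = 16.91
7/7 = 1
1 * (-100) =-100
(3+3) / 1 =6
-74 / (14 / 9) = -333 / 7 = -47.57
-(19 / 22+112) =-2483 / 22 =-112.86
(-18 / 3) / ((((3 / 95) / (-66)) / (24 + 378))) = 5041080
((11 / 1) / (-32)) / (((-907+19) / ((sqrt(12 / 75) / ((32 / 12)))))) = 11 / 189440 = 0.00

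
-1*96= -96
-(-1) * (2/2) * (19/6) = 19/6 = 3.17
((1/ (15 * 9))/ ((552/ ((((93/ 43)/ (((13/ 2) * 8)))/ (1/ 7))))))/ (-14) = -31/ 111084480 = -0.00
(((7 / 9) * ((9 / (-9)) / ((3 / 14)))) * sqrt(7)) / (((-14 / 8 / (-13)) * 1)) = -728 * sqrt(7) / 27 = -71.34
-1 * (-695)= 695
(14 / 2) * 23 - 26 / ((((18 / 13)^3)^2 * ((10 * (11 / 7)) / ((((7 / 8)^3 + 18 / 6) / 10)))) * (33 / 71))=50828477506808029 / 316068795187200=160.81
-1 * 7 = -7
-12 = -12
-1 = -1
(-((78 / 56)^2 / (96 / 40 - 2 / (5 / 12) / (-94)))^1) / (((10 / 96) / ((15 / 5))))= -22.80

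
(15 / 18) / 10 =1 / 12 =0.08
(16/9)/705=16/6345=0.00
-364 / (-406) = 26 / 29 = 0.90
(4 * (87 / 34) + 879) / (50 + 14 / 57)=17.70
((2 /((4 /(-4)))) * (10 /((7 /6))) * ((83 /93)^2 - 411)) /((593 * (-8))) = -17739250 /11967333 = -1.48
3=3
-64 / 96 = -2 / 3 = -0.67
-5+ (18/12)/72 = -239/48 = -4.98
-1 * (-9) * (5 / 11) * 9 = 405 / 11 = 36.82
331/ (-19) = -331/ 19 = -17.42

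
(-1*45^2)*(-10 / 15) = 1350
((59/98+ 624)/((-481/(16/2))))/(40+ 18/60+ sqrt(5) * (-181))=75901640/29403398983+ 4431676400 * sqrt(5)/382244186779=0.03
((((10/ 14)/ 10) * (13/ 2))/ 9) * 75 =3.87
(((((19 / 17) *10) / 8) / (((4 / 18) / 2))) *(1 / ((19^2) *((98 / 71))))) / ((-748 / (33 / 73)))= -0.00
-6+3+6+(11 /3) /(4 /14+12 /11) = 1801 /318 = 5.66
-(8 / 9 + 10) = -98 / 9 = -10.89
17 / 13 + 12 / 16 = 107 / 52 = 2.06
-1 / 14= -0.07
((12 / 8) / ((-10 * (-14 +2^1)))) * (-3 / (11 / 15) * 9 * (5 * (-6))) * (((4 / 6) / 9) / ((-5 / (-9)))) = 81 / 44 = 1.84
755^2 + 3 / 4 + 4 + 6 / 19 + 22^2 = 43359069 / 76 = 570514.07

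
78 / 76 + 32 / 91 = 4765 / 3458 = 1.38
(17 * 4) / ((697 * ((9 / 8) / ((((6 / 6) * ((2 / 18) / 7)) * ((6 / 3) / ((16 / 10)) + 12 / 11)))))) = 824 / 255717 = 0.00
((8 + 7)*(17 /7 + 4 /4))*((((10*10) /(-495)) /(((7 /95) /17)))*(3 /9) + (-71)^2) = 417917560 /1617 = 258452.42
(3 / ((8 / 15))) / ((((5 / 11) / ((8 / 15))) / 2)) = 66 / 5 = 13.20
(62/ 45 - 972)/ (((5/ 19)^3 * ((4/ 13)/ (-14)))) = 13631226791/ 5625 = 2423329.21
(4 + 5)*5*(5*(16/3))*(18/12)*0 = 0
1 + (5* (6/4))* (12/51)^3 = 5393/4913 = 1.10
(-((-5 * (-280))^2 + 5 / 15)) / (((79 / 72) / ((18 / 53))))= -2540160432 / 4187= -606677.92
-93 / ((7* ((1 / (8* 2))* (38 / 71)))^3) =-17042290176 / 2352637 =-7243.91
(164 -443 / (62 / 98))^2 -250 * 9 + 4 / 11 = 3015784513 / 10571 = 285288.48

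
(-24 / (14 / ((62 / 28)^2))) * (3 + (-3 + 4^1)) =-11532 / 343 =-33.62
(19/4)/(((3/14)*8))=133/48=2.77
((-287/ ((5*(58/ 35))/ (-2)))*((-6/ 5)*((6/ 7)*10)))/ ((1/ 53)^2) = -58045176/ 29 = -2001557.79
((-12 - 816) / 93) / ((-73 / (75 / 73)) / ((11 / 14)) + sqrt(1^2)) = 227700 / 2287211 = 0.10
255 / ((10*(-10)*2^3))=-51 / 160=-0.32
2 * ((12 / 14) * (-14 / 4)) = -6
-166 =-166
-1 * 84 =-84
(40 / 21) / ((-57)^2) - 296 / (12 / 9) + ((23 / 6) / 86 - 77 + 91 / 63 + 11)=-3362310659 / 11735388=-286.51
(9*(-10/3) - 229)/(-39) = 259/39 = 6.64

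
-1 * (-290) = 290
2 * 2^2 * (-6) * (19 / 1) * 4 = -3648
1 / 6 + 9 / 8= 31 / 24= 1.29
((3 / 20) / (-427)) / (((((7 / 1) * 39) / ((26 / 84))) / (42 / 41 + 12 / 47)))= -411 / 806372420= -0.00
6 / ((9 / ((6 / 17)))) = 0.24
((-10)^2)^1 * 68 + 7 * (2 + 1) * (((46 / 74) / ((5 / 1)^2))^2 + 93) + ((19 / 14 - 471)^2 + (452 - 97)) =38516640062989 / 167702500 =229672.43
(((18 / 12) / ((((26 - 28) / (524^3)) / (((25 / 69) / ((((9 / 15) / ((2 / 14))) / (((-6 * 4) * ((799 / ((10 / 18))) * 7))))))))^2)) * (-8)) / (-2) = 7136331902238526372823040000 / 529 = 13490230439014227547869640.00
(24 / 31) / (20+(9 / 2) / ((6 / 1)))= 96 / 2573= 0.04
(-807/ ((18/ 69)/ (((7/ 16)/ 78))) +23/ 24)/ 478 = -13639/ 397696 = -0.03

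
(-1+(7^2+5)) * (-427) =-22631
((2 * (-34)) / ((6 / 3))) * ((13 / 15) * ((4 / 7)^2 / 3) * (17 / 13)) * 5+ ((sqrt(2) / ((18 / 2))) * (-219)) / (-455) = -20.89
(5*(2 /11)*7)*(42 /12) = 245 /11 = 22.27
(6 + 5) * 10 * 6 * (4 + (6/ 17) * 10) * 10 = 844800/ 17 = 49694.12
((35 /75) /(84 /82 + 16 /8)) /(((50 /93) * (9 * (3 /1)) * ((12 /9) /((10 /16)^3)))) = 287 /147456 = 0.00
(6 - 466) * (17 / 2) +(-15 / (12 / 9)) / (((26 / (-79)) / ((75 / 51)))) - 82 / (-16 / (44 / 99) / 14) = -60908629 / 15912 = -3827.84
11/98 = 0.11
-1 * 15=-15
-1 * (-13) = 13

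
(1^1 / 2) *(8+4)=6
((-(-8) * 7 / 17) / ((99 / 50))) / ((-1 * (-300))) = 28 / 5049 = 0.01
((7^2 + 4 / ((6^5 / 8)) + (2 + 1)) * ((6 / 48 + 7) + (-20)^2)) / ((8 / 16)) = 41158709 / 972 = 42344.35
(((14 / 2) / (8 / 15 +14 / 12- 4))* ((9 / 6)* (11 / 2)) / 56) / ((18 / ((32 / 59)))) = -0.01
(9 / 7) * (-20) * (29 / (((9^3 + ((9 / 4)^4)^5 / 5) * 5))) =-637716744110080 / 9459079139175689583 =-0.00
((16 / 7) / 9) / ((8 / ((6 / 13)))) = 4 / 273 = 0.01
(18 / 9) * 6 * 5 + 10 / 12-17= 263 / 6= 43.83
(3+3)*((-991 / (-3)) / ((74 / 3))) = 2973 / 37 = 80.35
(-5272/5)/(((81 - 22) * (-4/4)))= 5272/295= 17.87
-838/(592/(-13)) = 5447/296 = 18.40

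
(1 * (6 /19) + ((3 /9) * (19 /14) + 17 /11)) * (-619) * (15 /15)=-12571271 /8778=-1432.13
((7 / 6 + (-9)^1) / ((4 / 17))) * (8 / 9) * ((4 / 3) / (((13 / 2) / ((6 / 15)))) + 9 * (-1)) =1389461 / 5265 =263.91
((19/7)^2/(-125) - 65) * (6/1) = -2390916/6125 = -390.35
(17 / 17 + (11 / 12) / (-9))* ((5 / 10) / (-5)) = -97 / 1080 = -0.09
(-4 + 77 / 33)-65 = -200 / 3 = -66.67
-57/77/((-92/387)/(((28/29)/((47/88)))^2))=434827008/42728687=10.18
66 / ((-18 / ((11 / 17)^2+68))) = -72501 / 289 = -250.87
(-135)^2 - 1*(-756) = 18981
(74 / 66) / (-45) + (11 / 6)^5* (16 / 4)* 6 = 8857361 / 17820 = 497.05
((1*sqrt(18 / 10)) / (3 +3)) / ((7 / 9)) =9*sqrt(5) / 70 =0.29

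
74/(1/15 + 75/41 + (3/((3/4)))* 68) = 22755/84223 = 0.27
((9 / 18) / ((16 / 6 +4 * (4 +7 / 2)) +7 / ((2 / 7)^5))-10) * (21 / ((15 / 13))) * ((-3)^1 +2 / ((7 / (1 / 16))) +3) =-1780391 / 547820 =-3.25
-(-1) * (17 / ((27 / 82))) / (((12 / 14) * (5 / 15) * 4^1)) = 4879 / 108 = 45.18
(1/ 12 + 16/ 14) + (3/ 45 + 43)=44.29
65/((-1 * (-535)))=0.12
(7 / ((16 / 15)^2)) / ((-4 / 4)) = -1575 / 256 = -6.15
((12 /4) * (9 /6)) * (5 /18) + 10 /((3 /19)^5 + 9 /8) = 180757171 /17829468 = 10.14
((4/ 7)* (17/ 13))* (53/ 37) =3604/ 3367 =1.07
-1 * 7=-7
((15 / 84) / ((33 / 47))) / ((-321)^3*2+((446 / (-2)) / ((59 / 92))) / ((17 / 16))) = -235705 / 61308423073128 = -0.00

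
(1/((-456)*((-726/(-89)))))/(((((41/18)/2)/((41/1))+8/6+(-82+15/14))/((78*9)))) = 218673/92194498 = 0.00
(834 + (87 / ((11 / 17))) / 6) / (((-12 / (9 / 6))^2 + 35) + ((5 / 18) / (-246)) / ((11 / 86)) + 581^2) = 20856987 / 8223371425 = 0.00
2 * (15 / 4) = 7.50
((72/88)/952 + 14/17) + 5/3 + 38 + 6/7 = 1298995/31416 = 41.35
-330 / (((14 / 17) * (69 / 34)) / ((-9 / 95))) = 57222 / 3059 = 18.71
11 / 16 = 0.69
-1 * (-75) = 75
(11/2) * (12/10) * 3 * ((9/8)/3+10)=8217/40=205.42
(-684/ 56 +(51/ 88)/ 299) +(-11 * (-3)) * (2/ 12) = -1236307/ 184184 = -6.71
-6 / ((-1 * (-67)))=-6 / 67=-0.09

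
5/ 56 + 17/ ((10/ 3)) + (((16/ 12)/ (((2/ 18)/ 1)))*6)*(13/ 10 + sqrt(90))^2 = 2808*sqrt(10)/ 5 + 9249617/ 1400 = 8382.80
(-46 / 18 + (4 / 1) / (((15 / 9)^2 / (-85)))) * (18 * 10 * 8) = -179936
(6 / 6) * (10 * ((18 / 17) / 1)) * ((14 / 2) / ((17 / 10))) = 12600 / 289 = 43.60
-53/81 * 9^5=-38637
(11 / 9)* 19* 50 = 10450 / 9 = 1161.11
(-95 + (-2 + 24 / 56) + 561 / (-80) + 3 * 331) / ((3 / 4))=1185.89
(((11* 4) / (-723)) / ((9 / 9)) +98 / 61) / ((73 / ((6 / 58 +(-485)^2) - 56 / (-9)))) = 4185322781920 / 840294459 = 4980.78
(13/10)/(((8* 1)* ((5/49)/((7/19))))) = 4459/7600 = 0.59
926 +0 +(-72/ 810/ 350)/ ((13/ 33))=926.00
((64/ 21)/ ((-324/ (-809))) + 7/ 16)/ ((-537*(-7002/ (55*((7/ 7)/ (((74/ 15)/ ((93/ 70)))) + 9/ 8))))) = 1288879735/ 7853200314624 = 0.00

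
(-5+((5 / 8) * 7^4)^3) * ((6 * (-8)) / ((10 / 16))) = -1038096538539 / 4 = -259524134634.75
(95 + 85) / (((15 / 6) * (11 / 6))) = 432 / 11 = 39.27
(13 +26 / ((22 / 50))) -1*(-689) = 8372 / 11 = 761.09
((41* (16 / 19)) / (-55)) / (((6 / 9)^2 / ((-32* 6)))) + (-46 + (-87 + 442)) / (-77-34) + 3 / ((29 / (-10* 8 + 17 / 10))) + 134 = 394.30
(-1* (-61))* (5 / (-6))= -305 / 6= -50.83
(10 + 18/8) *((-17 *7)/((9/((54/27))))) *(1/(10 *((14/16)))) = -1666/45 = -37.02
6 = 6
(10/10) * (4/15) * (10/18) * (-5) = -0.74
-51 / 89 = -0.57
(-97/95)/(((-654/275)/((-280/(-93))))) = 746900/577809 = 1.29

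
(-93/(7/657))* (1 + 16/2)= -549909/7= -78558.43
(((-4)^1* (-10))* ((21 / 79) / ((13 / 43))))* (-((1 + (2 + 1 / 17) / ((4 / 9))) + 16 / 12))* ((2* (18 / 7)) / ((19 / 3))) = -65991240 / 331721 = -198.94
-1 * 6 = -6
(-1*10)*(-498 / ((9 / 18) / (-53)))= -527880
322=322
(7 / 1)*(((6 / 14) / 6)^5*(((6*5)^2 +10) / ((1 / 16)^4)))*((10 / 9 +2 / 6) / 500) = 173056 / 77175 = 2.24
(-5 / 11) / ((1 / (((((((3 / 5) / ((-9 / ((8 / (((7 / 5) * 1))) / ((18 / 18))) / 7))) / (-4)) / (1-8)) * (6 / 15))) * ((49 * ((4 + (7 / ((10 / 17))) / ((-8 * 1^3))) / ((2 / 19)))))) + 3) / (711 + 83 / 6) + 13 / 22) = -387539390 / 507303563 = -0.7639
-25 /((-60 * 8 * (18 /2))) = 0.01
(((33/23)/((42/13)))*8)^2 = 12.62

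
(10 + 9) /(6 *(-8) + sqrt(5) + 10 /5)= -874 /2111 -19 *sqrt(5) /2111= -0.43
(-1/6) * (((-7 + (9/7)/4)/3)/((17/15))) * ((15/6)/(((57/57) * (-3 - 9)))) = -275/4032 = -0.07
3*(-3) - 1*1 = -10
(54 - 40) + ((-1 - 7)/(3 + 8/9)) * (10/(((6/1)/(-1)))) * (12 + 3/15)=1954/35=55.83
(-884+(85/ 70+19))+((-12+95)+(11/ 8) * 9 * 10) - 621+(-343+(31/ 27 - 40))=-1254875/ 756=-1659.89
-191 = -191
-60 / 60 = -1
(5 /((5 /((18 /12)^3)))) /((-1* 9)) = -3 /8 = -0.38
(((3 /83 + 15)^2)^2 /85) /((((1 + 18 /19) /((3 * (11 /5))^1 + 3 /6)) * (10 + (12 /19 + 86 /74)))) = 31088079678210048 /167227699249675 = 185.90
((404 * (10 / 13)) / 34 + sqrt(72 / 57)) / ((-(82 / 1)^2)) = -505 / 371501 - sqrt(114) / 63878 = -0.00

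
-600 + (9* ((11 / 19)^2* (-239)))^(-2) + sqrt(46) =-593.22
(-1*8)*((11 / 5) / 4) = -22 / 5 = -4.40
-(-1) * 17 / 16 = 17 / 16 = 1.06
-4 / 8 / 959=-1 / 1918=-0.00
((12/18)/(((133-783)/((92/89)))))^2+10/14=37649562373/52709304375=0.71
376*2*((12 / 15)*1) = 3008 / 5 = 601.60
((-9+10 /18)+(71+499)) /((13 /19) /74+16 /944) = 419249516 /19557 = 21437.31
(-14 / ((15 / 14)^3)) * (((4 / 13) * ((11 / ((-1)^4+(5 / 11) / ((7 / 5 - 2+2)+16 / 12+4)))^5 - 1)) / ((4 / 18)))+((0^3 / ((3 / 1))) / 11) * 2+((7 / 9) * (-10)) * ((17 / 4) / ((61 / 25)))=-9582226501409003697789457 / 5233463066002594410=-1830953.31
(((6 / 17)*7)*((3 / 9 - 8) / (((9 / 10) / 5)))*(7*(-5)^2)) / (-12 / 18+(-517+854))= -2817500 / 51459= -54.75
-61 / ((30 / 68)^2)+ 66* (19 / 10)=-188.00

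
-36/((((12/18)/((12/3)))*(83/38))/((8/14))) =-32832/581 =-56.51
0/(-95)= 0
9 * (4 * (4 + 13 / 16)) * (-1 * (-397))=275121 / 4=68780.25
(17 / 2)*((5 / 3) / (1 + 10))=1.29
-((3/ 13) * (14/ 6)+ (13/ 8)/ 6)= -505/ 624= -0.81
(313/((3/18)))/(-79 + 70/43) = -26918/1109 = -24.27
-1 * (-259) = 259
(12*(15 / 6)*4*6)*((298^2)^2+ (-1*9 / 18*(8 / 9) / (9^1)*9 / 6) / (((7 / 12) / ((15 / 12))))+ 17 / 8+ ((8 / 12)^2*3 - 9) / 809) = 32154674268160310 / 5663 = 5678028300928.89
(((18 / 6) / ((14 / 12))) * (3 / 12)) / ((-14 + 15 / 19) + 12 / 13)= -2223 / 42490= -0.05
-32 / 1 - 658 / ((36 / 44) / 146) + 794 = -1049890 / 9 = -116654.44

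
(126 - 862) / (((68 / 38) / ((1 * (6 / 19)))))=-2208 / 17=-129.88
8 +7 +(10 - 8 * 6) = -23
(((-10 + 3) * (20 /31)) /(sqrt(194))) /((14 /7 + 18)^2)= -7 * sqrt(194) /120280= -0.00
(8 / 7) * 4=32 / 7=4.57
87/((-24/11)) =-319/8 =-39.88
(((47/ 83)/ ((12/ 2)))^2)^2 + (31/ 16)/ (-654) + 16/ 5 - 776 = -51809881942066727/ 67041522577440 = -772.80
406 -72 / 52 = 5260 / 13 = 404.62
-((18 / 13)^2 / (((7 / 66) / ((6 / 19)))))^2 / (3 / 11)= -60360360192 / 505215529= -119.47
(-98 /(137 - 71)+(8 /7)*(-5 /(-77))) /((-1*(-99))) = -2281 /160083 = -0.01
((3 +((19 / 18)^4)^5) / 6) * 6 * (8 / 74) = 75834682106734192716667729 / 117921185001663723113545728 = 0.64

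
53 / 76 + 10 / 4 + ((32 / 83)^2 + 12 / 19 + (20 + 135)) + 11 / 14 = 585524203 / 3664948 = 159.76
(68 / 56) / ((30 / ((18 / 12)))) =0.06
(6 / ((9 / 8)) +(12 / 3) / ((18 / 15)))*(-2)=-52 / 3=-17.33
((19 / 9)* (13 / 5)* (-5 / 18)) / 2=-247 / 324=-0.76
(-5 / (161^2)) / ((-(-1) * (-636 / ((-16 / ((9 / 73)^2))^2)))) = 9087437120 / 27040761279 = 0.34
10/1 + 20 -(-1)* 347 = 377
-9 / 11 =-0.82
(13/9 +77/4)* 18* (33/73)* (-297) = -7301745/146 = -50011.95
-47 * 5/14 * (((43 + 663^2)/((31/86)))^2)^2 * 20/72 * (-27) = 1800408646674689074777169495577600/6464647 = 278500689469152619590392100.00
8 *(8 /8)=8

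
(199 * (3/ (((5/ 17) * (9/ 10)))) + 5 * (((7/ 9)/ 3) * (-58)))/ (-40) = -7358/ 135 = -54.50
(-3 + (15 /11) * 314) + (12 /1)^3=23685 /11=2153.18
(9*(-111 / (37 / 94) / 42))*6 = -2538 / 7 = -362.57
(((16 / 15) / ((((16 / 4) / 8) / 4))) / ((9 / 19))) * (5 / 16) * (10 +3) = 1976 / 27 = 73.19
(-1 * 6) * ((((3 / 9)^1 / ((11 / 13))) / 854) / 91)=-1 / 32879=-0.00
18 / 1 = 18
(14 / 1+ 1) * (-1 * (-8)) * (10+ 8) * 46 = 99360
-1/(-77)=1/77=0.01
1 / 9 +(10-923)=-8216 / 9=-912.89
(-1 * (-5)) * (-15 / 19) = -75 / 19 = -3.95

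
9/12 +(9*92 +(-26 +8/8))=803.75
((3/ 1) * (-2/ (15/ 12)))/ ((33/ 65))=-104/ 11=-9.45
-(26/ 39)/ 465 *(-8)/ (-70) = -8/ 48825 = -0.00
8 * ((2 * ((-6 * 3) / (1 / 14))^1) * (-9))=36288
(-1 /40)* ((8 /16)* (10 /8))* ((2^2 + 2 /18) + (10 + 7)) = -95 /288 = -0.33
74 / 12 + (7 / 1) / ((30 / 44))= 493 / 30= 16.43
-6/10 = -0.60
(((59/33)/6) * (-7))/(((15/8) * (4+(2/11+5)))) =-1652/13635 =-0.12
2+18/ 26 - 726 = -9403/ 13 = -723.31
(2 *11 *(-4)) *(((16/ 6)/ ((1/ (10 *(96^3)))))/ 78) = -346030080/ 13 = -26617698.46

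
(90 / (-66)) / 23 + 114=28827 / 253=113.94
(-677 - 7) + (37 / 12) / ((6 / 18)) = -2699 / 4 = -674.75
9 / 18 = 1 / 2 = 0.50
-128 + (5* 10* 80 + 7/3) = 11623/3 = 3874.33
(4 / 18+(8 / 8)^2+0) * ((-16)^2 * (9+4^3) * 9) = 205568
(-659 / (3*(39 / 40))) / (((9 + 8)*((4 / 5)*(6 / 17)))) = -16475 / 351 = -46.94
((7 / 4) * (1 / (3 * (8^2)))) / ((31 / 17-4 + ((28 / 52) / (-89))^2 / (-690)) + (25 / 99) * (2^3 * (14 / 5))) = 604540581645 / 230823350643328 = 0.00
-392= -392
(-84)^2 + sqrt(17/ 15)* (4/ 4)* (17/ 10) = 7057.81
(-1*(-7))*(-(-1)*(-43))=-301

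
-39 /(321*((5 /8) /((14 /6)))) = -728 /1605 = -0.45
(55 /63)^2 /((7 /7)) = 3025 /3969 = 0.76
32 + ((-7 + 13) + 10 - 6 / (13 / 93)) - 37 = -415 / 13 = -31.92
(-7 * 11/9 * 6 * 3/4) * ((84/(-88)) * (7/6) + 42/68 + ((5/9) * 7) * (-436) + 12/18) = 79893317/1224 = 65272.32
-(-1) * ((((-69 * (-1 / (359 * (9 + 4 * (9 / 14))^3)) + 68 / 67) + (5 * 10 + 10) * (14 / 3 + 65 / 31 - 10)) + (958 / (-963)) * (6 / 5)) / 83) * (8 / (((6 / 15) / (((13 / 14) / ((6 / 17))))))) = -3035603926415721557 / 24634622515587021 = -123.23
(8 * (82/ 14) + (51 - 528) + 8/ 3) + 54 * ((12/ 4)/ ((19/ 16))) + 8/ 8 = -115732/ 399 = -290.06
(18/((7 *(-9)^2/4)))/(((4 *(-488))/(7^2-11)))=-19/7686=-0.00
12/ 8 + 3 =9/ 2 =4.50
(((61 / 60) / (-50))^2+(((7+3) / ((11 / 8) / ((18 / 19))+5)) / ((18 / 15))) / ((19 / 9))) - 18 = -2762196320629 / 158859000000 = -17.39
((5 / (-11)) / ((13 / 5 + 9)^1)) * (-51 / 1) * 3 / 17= 225 / 638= 0.35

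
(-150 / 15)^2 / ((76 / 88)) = 2200 / 19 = 115.79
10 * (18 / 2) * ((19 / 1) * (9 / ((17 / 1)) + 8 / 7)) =340290 / 119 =2859.58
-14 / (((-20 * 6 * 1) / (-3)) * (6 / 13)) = -91 / 120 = -0.76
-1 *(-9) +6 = 15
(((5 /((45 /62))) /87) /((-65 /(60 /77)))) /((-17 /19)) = 4712 /4441437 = 0.00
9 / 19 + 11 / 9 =290 / 171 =1.70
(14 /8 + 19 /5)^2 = 12321 /400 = 30.80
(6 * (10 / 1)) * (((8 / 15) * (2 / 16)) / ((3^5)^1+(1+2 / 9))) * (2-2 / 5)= 144 / 5495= 0.03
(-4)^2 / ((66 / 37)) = 8.97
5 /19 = 0.26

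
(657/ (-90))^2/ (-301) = -5329/ 30100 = -0.18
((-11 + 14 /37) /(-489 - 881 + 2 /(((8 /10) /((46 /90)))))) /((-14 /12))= -42444 /6380983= -0.01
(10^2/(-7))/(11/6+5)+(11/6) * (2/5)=-1.36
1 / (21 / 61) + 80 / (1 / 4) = 6781 / 21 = 322.90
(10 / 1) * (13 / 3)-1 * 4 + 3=127 / 3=42.33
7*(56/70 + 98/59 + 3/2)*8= 221.82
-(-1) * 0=0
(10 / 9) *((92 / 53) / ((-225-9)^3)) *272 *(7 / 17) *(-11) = 141680 / 763969401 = 0.00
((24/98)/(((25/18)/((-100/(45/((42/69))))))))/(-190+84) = 96/42665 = 0.00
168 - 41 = 127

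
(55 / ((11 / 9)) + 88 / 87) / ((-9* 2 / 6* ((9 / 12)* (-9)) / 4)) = 64048 / 7047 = 9.09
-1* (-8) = 8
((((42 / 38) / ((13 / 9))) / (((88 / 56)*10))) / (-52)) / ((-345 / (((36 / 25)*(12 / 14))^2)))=0.00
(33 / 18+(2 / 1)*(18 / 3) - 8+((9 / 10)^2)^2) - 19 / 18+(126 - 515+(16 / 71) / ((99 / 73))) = -26949182731 / 70290000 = -383.40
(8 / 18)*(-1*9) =-4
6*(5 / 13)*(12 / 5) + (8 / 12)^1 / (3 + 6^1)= 1970 / 351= 5.61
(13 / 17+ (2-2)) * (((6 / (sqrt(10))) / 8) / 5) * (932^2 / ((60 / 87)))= 61400859 * sqrt(10) / 4250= 45686.25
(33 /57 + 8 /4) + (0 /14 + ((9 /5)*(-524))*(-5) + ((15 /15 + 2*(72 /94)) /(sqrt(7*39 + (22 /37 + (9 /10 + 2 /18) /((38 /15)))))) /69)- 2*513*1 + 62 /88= 238*sqrt(4874765799) /7495905873 + 3087585 /836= 3693.29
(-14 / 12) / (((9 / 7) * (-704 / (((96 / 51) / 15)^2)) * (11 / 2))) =784 / 212436675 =0.00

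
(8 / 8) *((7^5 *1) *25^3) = 262609375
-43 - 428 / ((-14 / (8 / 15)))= -2803 / 105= -26.70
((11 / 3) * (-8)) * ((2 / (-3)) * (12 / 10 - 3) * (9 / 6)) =-264 / 5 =-52.80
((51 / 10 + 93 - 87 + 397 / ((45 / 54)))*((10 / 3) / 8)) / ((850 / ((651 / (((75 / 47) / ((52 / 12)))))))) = 1723631 / 4080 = 422.46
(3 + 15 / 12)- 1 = 13 / 4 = 3.25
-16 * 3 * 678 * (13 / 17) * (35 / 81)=-1645280 / 153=-10753.46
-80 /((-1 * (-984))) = -10 /123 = -0.08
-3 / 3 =-1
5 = 5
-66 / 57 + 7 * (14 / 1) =1840 / 19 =96.84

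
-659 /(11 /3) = -1977 /11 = -179.73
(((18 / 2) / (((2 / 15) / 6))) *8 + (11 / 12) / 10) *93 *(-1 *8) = -12053141 / 5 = -2410628.20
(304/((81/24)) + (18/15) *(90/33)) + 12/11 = 28048/297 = 94.44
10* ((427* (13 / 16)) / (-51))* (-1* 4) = 27755 / 102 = 272.11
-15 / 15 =-1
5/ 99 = 0.05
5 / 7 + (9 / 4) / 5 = 163 / 140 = 1.16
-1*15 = -15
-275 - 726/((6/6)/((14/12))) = -1122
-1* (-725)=725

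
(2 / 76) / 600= 1 / 22800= 0.00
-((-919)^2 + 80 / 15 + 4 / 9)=-7601101 / 9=-844566.78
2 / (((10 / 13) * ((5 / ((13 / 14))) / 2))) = 169 / 175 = 0.97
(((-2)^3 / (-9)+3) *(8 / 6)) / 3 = 140 / 81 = 1.73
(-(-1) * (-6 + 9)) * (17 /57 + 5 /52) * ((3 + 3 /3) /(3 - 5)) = -1169 /494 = -2.37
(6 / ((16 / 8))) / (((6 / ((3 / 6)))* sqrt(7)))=sqrt(7) / 28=0.09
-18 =-18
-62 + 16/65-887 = -948.75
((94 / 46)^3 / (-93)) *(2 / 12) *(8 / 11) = -415292 / 37340523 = -0.01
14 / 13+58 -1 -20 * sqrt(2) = 755 / 13 -20 * sqrt(2) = 29.79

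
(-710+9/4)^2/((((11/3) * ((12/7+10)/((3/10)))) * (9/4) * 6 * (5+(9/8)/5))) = 49.60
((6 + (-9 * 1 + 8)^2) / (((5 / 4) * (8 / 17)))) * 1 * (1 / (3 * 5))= 119 / 150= 0.79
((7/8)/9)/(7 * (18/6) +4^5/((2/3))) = 7/112104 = 0.00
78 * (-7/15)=-36.40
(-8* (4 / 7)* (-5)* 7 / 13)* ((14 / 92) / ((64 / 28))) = 0.82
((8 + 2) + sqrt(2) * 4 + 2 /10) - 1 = 4 * sqrt(2) + 46 /5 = 14.86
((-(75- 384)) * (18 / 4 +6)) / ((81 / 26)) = 9373 / 9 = 1041.44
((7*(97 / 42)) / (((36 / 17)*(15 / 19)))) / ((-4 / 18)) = -31331 / 720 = -43.52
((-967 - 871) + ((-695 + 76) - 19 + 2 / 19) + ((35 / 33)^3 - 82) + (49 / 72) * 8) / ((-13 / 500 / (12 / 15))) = 696802436800 / 8876439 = 78500.22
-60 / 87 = -20 / 29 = -0.69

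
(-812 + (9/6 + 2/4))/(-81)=10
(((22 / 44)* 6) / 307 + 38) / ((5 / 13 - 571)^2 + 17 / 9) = 0.00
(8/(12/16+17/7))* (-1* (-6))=1344/89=15.10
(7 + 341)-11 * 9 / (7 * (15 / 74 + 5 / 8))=567516 / 1715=330.91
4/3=1.33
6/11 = 0.55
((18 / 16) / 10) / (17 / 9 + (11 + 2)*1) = 0.01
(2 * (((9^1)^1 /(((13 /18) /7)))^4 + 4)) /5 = 23160014.68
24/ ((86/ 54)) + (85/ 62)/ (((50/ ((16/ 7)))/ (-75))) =10.37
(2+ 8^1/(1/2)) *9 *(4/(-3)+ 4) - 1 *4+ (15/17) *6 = 7366/17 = 433.29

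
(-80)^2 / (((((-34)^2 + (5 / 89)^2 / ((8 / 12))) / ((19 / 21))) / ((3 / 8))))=240798400 / 128193989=1.88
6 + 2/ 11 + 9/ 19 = 6.66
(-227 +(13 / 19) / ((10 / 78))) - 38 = -24668 / 95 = -259.66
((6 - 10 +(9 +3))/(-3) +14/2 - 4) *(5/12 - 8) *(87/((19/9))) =-7917/76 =-104.17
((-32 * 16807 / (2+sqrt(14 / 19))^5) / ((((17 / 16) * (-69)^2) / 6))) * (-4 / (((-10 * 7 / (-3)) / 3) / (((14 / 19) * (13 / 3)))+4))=6673961846150144 / 64622950690693- 400974011995648 * sqrt(266) / 64622950690693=2.08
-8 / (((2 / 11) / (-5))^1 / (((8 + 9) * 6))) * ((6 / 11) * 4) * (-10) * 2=-979200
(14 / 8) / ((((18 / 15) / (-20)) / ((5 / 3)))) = -875 / 18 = -48.61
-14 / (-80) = 7 / 40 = 0.18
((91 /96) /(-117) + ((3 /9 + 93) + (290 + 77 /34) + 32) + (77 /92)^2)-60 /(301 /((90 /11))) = 10719112072001 /25726311072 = 416.66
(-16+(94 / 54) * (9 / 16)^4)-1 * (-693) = 44379293 / 65536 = 677.17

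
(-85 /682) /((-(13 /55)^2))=23375 /10478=2.23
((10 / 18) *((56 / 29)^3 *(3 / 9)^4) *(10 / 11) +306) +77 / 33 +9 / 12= 241831498273 / 782301564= 309.13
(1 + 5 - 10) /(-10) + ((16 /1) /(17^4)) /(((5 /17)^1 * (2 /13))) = 0.40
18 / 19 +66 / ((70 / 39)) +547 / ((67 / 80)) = 30780961 / 44555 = 690.85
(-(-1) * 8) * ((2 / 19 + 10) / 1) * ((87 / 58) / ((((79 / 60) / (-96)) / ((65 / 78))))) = -11059200 / 1501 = -7367.89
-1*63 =-63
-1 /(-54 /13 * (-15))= -13 /810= -0.02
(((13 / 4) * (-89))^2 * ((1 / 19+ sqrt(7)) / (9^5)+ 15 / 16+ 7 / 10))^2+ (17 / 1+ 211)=263372918324853526241 * sqrt(7) / 678388773058560+ 38708719222434527678668908881 / 2062301870098022400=18770694103.62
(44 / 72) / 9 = 11 / 162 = 0.07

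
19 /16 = 1.19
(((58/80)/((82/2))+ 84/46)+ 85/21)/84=4666687/66538080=0.07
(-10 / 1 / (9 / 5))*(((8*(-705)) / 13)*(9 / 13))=282000 / 169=1668.64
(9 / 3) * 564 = 1692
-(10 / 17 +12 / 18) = -64 / 51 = -1.25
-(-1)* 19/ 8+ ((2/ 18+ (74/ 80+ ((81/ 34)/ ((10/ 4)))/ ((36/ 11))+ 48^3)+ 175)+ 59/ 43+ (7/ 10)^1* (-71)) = 110722.37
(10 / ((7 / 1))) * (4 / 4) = 10 / 7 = 1.43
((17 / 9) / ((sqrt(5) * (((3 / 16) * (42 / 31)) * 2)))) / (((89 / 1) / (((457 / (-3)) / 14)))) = -481678 * sqrt(5) / 5298615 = -0.20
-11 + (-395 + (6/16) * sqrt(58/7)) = -406 + 3 * sqrt(406)/56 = -404.92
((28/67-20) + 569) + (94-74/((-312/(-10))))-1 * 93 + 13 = 2932027/5226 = 561.05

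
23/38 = 0.61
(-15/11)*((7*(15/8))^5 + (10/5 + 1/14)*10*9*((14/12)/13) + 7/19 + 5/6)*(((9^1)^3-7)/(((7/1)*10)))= -179695954186871/32800768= -5478406.91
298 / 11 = 27.09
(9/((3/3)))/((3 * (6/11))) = 11/2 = 5.50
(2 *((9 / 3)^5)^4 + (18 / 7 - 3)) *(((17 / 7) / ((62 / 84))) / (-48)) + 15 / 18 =-2489564057821 / 5208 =-478026892.82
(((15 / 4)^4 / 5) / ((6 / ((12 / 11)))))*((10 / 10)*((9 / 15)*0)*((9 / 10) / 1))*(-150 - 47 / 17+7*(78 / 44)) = 0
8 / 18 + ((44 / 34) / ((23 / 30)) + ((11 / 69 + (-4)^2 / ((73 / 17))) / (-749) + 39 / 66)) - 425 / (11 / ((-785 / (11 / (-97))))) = -541442087652469 / 2024470602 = -267448.73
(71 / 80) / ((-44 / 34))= -1207 / 1760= -0.69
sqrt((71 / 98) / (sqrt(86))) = 2^(1 / 4) * 43^(3 / 4) * sqrt(71) / 602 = 0.28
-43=-43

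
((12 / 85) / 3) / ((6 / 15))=2 / 17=0.12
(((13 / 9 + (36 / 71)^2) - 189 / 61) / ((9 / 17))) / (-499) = 65717308 / 12428882919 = 0.01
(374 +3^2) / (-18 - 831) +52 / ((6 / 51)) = 374875 / 849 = 441.55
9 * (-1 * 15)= -135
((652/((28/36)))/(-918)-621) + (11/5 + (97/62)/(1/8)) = -33599248/55335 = -607.20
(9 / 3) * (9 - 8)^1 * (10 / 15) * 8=16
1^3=1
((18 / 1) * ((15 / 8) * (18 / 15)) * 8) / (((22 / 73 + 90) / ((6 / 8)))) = 17739 / 6592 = 2.69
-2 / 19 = -0.11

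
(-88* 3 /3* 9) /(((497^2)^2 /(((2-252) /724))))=49500 /11043433740661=0.00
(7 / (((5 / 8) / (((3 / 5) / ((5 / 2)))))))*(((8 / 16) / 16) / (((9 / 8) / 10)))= 56 / 75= 0.75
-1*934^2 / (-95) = 872356 / 95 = 9182.69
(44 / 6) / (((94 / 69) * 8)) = 253 / 376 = 0.67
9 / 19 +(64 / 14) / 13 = 1427 / 1729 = 0.83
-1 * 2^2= -4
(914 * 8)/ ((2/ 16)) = 58496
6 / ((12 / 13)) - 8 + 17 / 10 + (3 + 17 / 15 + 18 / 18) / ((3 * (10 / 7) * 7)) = 167 / 450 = 0.37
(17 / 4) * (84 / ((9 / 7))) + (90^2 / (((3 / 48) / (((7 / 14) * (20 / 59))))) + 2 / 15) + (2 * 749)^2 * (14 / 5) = 372021851 / 59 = 6305455.10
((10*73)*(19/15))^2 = 7695076/9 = 855008.44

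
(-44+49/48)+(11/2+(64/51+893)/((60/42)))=588.50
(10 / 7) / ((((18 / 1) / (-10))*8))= -25 / 252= -0.10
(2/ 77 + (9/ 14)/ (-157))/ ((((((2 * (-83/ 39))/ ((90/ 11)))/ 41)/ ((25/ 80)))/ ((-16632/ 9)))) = 570962925/ 573364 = 995.81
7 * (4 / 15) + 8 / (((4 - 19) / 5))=-4 / 5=-0.80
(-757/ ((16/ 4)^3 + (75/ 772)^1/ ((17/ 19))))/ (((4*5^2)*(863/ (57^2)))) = -8069596533/ 18152363575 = -0.44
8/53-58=-3066/53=-57.85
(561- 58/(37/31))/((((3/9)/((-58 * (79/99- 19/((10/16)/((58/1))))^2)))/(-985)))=272777877138829.03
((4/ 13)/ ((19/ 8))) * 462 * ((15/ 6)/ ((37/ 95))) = 184800/ 481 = 384.20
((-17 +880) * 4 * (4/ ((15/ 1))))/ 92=3452/ 345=10.01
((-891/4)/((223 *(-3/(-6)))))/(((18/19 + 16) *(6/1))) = -5643/287224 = -0.02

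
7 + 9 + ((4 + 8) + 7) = 35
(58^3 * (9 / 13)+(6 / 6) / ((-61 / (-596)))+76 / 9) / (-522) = -482089196 / 1862757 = -258.80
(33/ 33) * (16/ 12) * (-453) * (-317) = 191468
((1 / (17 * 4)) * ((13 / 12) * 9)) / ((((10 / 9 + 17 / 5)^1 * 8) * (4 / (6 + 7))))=22815 / 1766912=0.01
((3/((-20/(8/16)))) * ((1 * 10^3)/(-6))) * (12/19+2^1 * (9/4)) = 4875/76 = 64.14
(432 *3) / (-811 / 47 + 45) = 7614 / 163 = 46.71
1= 1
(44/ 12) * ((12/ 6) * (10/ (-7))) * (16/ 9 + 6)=-2200/ 27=-81.48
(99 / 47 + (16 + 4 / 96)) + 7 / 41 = 18.32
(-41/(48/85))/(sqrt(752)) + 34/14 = 17/7 - 3485 * sqrt(47)/9024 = -0.22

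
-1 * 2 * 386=-772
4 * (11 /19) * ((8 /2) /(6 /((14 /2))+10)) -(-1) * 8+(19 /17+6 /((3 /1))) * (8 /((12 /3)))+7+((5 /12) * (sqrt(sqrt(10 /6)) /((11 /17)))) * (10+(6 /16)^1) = 7055 * 3^(3 /4) * 5^(1 /4) /3168+135557 /6137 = 29.68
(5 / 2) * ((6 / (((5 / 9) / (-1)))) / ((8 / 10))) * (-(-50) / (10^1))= -675 / 4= -168.75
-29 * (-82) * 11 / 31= 26158 / 31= 843.81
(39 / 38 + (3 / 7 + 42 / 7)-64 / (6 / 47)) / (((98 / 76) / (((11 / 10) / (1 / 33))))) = -9537583 / 686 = -13903.18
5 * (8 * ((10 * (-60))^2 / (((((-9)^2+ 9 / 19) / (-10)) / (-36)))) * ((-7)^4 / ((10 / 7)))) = 4598395200000 / 43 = 106939423255.81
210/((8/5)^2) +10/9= 83.14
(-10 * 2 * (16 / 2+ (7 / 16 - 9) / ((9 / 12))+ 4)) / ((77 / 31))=-155 / 33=-4.70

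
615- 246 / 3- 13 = 520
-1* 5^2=-25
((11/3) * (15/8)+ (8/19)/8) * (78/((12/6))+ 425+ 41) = 3498.45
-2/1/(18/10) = -10/9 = -1.11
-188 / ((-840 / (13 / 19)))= 611 / 3990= 0.15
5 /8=0.62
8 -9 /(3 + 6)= 7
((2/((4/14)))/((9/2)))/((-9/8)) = -112/81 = -1.38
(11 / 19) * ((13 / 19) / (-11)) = -13 / 361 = -0.04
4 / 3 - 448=-1340 / 3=-446.67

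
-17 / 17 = -1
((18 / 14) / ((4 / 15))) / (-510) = -9 / 952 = -0.01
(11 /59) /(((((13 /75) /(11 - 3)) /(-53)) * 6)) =-58300 /767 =-76.01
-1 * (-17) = 17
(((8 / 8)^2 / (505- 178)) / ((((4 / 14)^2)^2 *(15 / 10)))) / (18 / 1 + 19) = 2401 / 290376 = 0.01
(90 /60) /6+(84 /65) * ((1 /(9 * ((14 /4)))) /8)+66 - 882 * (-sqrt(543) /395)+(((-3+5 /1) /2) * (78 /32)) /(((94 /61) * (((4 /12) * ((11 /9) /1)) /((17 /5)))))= 131.49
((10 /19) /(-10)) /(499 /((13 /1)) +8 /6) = -39 /29431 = -0.00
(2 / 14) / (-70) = -1 / 490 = -0.00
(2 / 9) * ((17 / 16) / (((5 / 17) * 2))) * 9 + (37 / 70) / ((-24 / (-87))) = 5.53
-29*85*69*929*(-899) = 142050059535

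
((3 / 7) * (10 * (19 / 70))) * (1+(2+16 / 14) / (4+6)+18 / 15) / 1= 5016 / 1715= 2.92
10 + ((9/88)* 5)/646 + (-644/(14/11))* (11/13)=-309025143/739024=-418.15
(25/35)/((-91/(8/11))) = -40/7007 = -0.01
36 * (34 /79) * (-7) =-8568 /79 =-108.46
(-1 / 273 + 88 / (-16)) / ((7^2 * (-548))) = 3005 / 14661192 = 0.00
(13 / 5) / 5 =13 / 25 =0.52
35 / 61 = 0.57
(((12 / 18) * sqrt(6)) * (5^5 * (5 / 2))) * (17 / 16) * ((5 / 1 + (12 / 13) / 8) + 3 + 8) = 111296875 * sqrt(6) / 1248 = 218445.96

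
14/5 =2.80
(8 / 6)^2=16 / 9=1.78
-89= -89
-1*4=-4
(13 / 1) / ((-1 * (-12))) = 13 / 12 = 1.08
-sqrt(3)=-1.73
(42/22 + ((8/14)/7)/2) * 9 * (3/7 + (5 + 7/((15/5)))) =513939/3773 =136.21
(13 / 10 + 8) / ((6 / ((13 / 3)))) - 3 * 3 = -137 / 60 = -2.28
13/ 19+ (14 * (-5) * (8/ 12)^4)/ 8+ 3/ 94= -146441/ 144666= -1.01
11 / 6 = 1.83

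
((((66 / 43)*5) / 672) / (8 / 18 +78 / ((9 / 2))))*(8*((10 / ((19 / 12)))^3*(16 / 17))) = 42768000 / 35097503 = 1.22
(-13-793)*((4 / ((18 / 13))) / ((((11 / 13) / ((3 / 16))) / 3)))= -68107 / 44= -1547.89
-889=-889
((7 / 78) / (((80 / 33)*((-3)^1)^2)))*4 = 77 / 4680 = 0.02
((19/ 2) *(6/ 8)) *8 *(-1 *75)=-4275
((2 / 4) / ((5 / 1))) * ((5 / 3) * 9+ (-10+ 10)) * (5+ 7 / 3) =11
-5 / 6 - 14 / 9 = -43 / 18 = -2.39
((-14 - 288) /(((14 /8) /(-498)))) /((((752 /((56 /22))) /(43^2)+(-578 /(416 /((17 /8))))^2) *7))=3079922809307136 /2226970427465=1383.01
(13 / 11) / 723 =13 / 7953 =0.00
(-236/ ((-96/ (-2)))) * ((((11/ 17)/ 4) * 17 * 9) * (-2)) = 1947/ 8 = 243.38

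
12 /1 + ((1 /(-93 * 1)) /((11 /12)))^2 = 1395388 /116281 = 12.00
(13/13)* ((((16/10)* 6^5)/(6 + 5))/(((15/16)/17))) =5640192/275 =20509.79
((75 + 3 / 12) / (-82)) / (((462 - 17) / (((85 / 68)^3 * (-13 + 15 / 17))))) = 775075 / 15880448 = 0.05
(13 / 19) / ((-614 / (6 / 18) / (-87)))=0.03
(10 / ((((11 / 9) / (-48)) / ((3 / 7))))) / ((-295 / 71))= 184032 / 4543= 40.51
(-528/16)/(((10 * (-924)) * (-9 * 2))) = -0.00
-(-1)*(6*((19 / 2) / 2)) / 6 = 19 / 4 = 4.75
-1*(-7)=7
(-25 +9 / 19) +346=6108 / 19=321.47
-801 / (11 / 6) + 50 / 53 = -254168 / 583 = -435.97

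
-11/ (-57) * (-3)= -0.58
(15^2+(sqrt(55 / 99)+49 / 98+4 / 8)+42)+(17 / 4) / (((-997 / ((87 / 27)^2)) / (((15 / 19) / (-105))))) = sqrt(5) / 3+11514024329 / 42962724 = 268.75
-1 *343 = -343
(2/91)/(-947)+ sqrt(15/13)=-2/86177+ sqrt(195)/13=1.07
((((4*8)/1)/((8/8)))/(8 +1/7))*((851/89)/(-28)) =-6808/5073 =-1.34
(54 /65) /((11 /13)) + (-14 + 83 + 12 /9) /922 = 160969 /152130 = 1.06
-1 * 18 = -18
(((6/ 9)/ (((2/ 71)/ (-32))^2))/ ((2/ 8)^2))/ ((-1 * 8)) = -5161984/ 3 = -1720661.33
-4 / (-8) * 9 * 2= 9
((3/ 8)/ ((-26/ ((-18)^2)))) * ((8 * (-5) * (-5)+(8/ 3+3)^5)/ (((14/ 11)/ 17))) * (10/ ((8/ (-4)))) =1373007295/ 728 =1885999.03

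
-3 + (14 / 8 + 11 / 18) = -23 / 36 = -0.64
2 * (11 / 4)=11 / 2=5.50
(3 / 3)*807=807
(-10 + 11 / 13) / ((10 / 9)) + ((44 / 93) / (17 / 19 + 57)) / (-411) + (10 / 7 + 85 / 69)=-22312309849 / 4000036950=-5.58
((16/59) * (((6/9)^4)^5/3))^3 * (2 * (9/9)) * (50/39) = 472236648286964521369600/9167685141262126980625077045396752487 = 0.00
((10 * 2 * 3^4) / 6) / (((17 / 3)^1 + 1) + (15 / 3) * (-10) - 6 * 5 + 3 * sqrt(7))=-178200 / 47833 - 7290 * sqrt(7) / 47833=-4.13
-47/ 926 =-0.05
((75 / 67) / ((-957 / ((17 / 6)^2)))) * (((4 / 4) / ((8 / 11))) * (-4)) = 7225 / 139896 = 0.05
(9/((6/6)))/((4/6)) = 27/2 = 13.50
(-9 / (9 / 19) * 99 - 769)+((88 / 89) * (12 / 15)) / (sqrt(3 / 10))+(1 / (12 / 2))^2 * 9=-10599 / 4+352 * sqrt(30) / 1335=-2648.31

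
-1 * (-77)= 77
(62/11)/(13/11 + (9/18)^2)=248/63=3.94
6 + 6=12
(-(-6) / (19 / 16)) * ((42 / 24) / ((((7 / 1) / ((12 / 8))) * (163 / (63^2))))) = 142884 / 3097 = 46.14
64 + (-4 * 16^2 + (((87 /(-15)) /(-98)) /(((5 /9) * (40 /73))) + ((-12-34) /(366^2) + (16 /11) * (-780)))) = -75608476551913 /36101142000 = -2094.35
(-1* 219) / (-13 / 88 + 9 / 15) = -96360 / 199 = -484.22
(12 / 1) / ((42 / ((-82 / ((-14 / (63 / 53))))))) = 738 / 371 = 1.99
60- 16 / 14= 412 / 7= 58.86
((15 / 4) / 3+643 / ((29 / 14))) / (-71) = -36153 / 8236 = -4.39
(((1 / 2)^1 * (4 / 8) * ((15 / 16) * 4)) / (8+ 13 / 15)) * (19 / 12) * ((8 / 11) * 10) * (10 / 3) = 625 / 154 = 4.06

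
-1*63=-63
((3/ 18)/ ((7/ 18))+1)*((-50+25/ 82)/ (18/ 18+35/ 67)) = -1365125/ 29274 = -46.63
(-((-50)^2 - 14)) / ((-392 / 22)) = 13673 / 98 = 139.52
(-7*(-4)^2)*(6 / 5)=-672 / 5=-134.40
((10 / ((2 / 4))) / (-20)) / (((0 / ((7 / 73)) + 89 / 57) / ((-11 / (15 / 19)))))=3971 / 445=8.92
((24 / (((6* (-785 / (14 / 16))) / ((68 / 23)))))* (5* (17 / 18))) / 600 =-2023 / 19499400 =-0.00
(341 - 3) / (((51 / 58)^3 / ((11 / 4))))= 181356604 / 132651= 1367.17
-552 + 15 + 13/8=-4283/8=-535.38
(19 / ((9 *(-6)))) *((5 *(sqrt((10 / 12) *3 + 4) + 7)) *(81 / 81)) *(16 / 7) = -760 / 27 - 380 *sqrt(26) / 189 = -38.40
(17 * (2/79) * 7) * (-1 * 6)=-1428/79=-18.08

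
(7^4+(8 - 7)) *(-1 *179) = -429958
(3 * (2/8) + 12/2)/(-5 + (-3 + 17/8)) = -54/47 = -1.15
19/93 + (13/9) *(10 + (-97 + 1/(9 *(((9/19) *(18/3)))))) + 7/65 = -125.30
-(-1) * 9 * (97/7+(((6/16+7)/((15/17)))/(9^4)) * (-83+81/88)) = 6669850837/53887680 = 123.77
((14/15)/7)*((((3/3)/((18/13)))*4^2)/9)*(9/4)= 0.39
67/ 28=2.39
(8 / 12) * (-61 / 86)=-61 / 129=-0.47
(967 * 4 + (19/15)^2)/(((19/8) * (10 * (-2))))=-1741322/21375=-81.47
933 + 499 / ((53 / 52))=75397 / 53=1422.58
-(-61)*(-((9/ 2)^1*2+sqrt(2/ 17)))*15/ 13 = -8235/ 13 - 915*sqrt(34)/ 221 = -657.60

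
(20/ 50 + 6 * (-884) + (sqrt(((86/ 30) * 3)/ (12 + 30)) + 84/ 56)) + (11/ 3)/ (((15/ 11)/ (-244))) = -536237/ 90 + sqrt(9030)/ 210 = -5957.74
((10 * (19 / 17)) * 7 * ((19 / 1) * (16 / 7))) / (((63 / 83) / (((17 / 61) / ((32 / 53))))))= 2066.14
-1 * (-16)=16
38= 38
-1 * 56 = -56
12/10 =6/5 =1.20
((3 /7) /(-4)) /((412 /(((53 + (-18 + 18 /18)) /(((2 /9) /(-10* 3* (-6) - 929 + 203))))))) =9477 /412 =23.00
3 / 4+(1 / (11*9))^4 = 288178807 / 384238404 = 0.75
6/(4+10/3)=0.82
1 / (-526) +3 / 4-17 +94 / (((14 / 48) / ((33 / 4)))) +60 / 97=1888075905 / 714308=2643.22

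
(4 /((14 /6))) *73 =876 /7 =125.14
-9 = -9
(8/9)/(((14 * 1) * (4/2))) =2/63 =0.03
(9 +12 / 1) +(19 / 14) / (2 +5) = 2077 / 98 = 21.19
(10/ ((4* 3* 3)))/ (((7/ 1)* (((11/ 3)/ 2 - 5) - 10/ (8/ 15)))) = -10/ 5523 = -0.00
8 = 8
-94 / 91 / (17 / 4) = -376 / 1547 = -0.24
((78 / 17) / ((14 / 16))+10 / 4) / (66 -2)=0.12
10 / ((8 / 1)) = 5 / 4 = 1.25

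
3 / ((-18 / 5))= -5 / 6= -0.83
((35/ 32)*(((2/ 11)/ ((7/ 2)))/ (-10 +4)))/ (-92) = 5/ 48576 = 0.00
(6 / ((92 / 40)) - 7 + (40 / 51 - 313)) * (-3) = 371380 / 391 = 949.82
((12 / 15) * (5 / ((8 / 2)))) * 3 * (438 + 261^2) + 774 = 206451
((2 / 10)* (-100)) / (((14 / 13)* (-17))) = 130 / 119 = 1.09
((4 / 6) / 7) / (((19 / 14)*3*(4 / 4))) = 4 / 171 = 0.02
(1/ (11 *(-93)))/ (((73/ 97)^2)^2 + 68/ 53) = -4692051893/ 7698175132263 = -0.00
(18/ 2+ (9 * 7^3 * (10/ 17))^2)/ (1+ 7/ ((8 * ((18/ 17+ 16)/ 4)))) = 184238836860/ 67337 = 2736071.36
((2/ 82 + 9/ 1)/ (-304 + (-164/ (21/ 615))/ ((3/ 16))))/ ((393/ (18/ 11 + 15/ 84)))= -103415/ 64316049248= -0.00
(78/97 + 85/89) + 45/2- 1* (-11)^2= -1670327/17266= -96.74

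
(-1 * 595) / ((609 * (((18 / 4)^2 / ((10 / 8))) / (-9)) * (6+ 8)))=425 / 10962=0.04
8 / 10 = 4 / 5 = 0.80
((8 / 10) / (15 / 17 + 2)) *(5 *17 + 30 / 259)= 299812 / 12691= 23.62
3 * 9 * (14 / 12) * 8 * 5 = 1260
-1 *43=-43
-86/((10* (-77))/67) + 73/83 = 267228/31955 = 8.36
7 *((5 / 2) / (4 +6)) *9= 15.75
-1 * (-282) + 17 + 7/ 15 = 4492/ 15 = 299.47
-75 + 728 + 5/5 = 654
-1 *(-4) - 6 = -2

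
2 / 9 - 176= -1582 / 9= -175.78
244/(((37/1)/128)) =31232/37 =844.11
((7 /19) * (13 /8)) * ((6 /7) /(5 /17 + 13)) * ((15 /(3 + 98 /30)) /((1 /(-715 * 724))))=-19305482625 /403636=-47828.94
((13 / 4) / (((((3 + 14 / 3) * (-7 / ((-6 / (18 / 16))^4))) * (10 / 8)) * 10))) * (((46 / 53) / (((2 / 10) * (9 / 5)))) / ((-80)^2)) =-3328 / 2253825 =-0.00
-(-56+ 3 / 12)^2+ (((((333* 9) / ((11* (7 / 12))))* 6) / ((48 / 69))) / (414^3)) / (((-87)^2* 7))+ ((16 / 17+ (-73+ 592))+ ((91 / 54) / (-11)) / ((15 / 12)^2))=-56974982103535313 / 22013196697800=-2588.22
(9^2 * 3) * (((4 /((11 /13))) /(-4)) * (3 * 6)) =-56862 /11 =-5169.27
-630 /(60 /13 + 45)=-546 /43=-12.70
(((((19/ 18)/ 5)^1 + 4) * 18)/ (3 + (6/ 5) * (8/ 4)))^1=379/ 27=14.04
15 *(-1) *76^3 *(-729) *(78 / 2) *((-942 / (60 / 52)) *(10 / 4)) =-382091323573440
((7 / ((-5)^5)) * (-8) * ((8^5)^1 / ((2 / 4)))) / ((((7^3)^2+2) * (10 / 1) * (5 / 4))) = 7340032 / 9191484375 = 0.00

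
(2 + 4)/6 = 1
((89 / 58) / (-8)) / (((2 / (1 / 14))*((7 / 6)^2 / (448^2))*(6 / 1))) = -34176 / 203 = -168.35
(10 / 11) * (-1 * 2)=-20 / 11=-1.82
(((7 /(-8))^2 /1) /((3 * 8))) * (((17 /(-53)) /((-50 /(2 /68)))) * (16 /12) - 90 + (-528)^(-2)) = -1628999989603 /567381196800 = -2.87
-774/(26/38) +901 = -2993/13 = -230.23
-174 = -174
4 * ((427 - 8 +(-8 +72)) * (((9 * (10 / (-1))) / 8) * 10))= -217350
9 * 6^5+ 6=69990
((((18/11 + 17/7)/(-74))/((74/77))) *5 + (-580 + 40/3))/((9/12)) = -9313895/12321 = -755.94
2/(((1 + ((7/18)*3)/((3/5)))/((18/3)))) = 216/53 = 4.08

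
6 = 6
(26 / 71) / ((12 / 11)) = 0.34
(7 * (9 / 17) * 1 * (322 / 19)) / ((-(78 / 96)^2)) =-5193216 / 54587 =-95.14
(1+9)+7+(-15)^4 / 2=50659 / 2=25329.50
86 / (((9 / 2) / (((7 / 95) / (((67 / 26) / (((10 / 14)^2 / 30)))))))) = 2236 / 240597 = 0.01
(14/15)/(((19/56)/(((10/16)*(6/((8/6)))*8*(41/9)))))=16072/57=281.96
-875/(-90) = 175/18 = 9.72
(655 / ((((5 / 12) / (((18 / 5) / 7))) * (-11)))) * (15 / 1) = -84888 / 77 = -1102.44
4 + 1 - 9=-4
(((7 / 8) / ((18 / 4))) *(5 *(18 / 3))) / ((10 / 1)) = 0.58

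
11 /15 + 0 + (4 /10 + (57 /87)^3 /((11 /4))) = 4972283 /4024185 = 1.24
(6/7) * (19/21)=38/49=0.78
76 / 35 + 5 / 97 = 7547 / 3395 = 2.22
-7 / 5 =-1.40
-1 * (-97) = 97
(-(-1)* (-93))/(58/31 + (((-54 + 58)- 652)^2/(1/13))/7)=-20181/169221718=-0.00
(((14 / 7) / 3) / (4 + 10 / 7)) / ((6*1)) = 0.02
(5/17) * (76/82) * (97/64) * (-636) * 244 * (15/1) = -1340644275/1394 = -961724.73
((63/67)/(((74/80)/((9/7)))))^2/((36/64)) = 18662400/6145441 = 3.04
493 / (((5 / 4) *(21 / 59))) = 116348 / 105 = 1108.08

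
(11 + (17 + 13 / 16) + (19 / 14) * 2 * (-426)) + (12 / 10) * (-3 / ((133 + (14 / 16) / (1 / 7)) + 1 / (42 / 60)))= -4969744231 / 4407760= -1127.50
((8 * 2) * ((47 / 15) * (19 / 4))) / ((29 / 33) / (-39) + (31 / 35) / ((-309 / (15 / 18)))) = -736567832 / 77085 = -9555.27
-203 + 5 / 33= -6694 / 33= -202.85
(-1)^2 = 1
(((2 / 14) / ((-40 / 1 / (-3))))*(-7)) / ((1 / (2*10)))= -3 / 2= -1.50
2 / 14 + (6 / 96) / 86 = 1383 / 9632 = 0.14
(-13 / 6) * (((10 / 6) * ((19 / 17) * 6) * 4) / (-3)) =4940 / 153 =32.29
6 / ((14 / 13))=39 / 7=5.57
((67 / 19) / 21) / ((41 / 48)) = 1072 / 5453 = 0.20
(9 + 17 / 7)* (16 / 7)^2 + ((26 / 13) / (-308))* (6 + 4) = 225035 / 3773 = 59.64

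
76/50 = 38/25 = 1.52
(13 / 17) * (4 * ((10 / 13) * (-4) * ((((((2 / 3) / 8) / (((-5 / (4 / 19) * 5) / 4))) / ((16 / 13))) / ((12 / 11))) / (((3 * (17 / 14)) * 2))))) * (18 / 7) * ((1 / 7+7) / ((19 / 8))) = 0.02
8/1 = 8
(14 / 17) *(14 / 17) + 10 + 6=4820 / 289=16.68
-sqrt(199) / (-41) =sqrt(199) / 41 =0.34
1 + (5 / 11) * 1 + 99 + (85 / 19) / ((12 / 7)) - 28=75.06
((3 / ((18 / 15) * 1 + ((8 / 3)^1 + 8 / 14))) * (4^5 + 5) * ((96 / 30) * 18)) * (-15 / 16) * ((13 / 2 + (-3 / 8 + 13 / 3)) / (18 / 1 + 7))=-146444193 / 9320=-15712.90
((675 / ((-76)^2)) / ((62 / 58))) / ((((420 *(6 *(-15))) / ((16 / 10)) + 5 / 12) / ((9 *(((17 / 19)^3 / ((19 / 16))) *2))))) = -4154629320 / 82691086611389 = -0.00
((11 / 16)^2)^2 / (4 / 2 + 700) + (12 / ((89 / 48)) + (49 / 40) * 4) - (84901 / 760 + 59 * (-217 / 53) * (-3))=-17009060759083261 / 20616100577280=-825.04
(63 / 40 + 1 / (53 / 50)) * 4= 5339 / 530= 10.07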